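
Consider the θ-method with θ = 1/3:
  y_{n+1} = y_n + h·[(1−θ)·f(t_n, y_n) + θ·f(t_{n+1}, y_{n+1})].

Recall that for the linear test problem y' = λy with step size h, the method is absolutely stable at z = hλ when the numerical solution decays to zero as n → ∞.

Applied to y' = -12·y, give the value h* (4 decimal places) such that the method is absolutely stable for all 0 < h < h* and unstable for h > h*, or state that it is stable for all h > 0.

Test eqn y'=λy, z=hλ:
  y_{n+1} = y_n + z·[2/3·y_n + 1/3·y_{n+1}] ⇒ (1 − 1/3z)y_{n+1} = (1 + 2/3z)y_n
  R(z) = (1 + 2/3z)/(1 − 1/3z).

Need |R(x)|<1, x<0.
x=-1.36: |R|=0.0642
R=−1: 1+2/3x = −1+1/3x ⇒ -1/3x=2 ⇒ x=2/(-1/3)=-6.0000
Confirm numerically:
  x=-5.960: |R|=0.99554 <1
  x=-5.537: |R|=0.94577 <1
  x=-3.497: |R|=0.61475 <1
  x=-2.920: |R|=0.47973 <1
  x=-6.435: |R|=1.04610 >1
  x=-6.333: |R|=1.03568 >1
So |R|<1 on (-6.0000, 0).

(-6.0000,0); λ=-12 ⇒ h* = (6)/12 = 0.5000.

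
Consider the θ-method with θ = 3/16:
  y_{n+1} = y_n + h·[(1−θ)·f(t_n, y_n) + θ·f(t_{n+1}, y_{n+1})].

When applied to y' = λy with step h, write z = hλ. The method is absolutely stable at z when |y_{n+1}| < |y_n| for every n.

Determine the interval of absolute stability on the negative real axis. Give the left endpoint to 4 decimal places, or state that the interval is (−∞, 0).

On y'=λy, z=hλ:
  y_{n+1} = y_n + z·[13/16·y_n + 3/16·y_{n+1}] ⇒ (1 − 3/16z)y_{n+1} = (1 + 13/16z)y_n
  R(z) = (1 + 13/16z)/(1 − 3/16z).

Need |R(x)|<1, x<0.
x=-1.62: |R|=0.2426
R=−1: 1+13/16x = −1+3/16x ⇒ -5/8x=2 ⇒ x=2/(-5/8)=-3.2000
Confirm numerically:
  x=-2.762: |R|=0.81965 <1
  x=-2.165: |R|=0.53990 <1
  x=-2.008: |R|=0.45877 <1
  x=-1.840: |R|=0.36803 <1
  x=-3.536: |R|=1.12628 >1
  x=-3.481: |R|=1.10627 >1
  x=-3.354: |R|=1.05909 >1
Stable set (-3.2000, 0).

(-3.2000, 0).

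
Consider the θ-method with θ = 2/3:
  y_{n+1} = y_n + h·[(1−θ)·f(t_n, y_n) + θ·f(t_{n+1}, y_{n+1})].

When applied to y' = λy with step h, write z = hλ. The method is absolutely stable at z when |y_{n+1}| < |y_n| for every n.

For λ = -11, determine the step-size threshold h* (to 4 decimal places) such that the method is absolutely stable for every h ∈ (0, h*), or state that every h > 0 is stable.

interval (−∞, 0). Any h>0 works for λ=-11.

With y'=λy (z=hλ):
  y_{n+1} = y_n + z·[1/3·y_n + 2/3·y_{n+1}] ⇒ (1 − 2/3z)y_{n+1} = (1 + 1/3z)y_n
  ⇒ R(z) = (1 + 1/3z)/(1 − 2/3z).

Find x<0 with |R(x)|<1.
x=-1.08: |R|=0.3721
x=-2: |R|=0.1429
x=-10: |R|=0.3043
x=-100: |R|=0.4778
θ=2/3≥1/2 ⇒ |1+1/3x|<|1−2/3x| ∀x<0 ⇒ interval (−∞,0).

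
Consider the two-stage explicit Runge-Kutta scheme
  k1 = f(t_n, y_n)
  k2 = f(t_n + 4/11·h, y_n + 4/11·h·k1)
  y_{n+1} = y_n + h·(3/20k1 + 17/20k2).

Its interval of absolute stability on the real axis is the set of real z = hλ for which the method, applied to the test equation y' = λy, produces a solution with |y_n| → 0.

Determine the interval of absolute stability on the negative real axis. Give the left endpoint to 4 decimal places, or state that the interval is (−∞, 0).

With y'=λy (z=hλ):
  k1=λy_n ⇒ h·k1=z·y_n;  k2=λ(1+4/11z)y_n ⇒ h·k2=z(1+4/11z)y_n
  y_{n+1}/y_n = 1 + 3/20z + 17/20z(1+4/11z) = 1 + z + 17/55z²
  R(z) = 1 + z + 17/55z².

Solve |R(x)|<1 on ℝ⁻.
x=-1.08: |R|=0.2805
R=1: x+17/55x²=0 ⇒ x=−55/17=-3.2353; min R=1−1/(4·17/55)=0.1912>−1
Confirm numerically:
  x=-2.742: |R|=0.58192 <1
  x=-2.488: |R|=0.42532 <1
  x=-2.406: |R|=0.38328 <1
  x=-1.391: |R|=0.20705 <1
  x=-3.426: |R|=1.20195 >1
  x=-3.383: |R|=1.15445 >1
So |R|<1 on (-3.2353, 0).

(-3.2353, 0).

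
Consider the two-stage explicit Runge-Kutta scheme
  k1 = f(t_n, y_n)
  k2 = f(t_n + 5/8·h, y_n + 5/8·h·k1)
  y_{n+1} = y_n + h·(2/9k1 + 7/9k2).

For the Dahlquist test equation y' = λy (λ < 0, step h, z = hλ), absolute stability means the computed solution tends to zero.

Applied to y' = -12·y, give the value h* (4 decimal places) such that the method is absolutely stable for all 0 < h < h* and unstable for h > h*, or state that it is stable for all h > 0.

(-2.0571,0); λ=-12 ⇒ h* = (72/35)/12 = 0.1714.

With y'=λy (z=hλ):
  k1=λy_n ⇒ h·k1=z·y_n;  k2=λ(1+5/8z)y_n ⇒ h·k2=z(1+5/8z)y_n
  y_{n+1}/y_n = 1 + 2/9z + 7/9z(1+5/8z) = 1 + z + 35/72z²
  Hence R(z) = 1 + z + 35/72z².

Need |R(x)|<1, x<0.
x=-1.15: |R|=0.4929
R=1: x+35/72x²=0 ⇒ x=−72/35=-2.0571; min R=1−1/(4·35/72)=0.4857>−1
Confirm numerically:
  x=-1.243: |R|=0.50807 <1
  x=-1.081: |R|=0.48705 <1
  x=-0.840: |R|=0.50300 <1
  x=-2.599: |R|=1.68458 >1
  x=-2.587: |R|=1.66633 >1
Interval (-2.0571, 0).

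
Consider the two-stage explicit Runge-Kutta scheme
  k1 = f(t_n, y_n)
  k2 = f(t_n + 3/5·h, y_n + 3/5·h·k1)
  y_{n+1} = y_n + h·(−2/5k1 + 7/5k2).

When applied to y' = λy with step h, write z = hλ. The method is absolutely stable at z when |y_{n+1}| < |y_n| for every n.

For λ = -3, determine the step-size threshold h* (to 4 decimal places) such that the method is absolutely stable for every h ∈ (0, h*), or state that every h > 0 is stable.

On y'=λy, z=hλ:
  k1=λy_n ⇒ h·k1=z·y_n;  k2=λ(1+3/5z)y_n ⇒ h·k2=z(1+3/5z)y_n
  y_{n+1}/y_n = 1 − 2/5z + 7/5z(1+3/5z) = 1 + z + 21/25z²
  ⇒ R(z) = 1 + z + 21/25z².

Need |R(x)|<1, x<0.
x=-0.66: |R|=0.7059
R=1: x+21/25x²=0 ⇒ x=−25/21=-1.1905; min R=1−1/(4·21/25)=0.7024>−1
Confirm numerically:
  x=-1.082: |R|=0.90141 <1
  x=-0.887: |R|=0.77389 <1
  x=-0.604: |R|=0.70245 <1
  x=-0.584: |R|=0.70249 <1
  x=-1.416: |R|=1.26825 >1
  x=-1.348: |R|=1.17837 >1
So |R|<1 on (-1.1905, 0).

(-1.1905,0); λ=-3 ⇒ h* = (25/21)/3 = 0.3968.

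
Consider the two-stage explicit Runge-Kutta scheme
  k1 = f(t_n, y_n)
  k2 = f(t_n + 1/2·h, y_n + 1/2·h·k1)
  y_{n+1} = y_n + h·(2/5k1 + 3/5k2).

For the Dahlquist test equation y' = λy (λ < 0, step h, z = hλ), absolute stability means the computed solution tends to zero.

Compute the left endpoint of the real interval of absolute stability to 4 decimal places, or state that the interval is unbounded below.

z* = -3.3333.

Test eqn y'=λy, z=hλ:
  k1=λy_n ⇒ h·k1=z·y_n;  k2=λ(1+1/2z)y_n ⇒ h·k2=z(1+1/2z)y_n
  y_{n+1}/y_n = 1 + 2/5z + 3/5z(1+1/2z) = 1 + z + 3/10z²
  so R(z) = 1 + z + 3/10z².

Boundary: |R(x)|=1, x<0.
x=-1.34: |R|=0.1987
R=1: x+3/10x²=0 ⇒ x=−10/3=-3.3333; min R=1−1/(4·3/10)=0.1667>−1
Confirm numerically:
  x=-2.271: |R|=0.27623 <1
  x=-2.256: |R|=0.27086 <1
  x=-1.716: |R|=0.16740 <1
  x=-1.652: |R|=0.16673 <1
  x=-3.717: |R|=1.42783 >1
  x=-3.615: |R|=1.30547 >1
  x=-3.512: |R|=1.18824 >1
So |R|<1 on (-3.3333, 0).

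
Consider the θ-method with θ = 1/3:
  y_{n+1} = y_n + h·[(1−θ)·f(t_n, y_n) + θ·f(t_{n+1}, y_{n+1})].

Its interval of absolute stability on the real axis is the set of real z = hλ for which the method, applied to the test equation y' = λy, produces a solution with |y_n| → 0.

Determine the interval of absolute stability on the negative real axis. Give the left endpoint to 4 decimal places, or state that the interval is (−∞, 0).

(-6.0000, 0).

Test eqn y'=λy, z=hλ:
  y_{n+1} = y_n + z·[2/3·y_n + 1/3·y_{n+1}] ⇒ (1 − 1/3z)y_{n+1} = (1 + 2/3z)y_n
  ⇒ R(z) = (1 + 2/3z)/(1 − 1/3z).

Find x<0 with |R(x)|<1.
x=-1.2: |R|=0.1429
R=−1: 1+2/3x = −1+1/3x ⇒ -1/3x=2 ⇒ x=2/(-1/3)=-6.0000
Confirm numerically:
  x=-5.762: |R|=0.97284 <1
  x=-4.993: |R|=0.87401 <1
  x=-3.185: |R|=0.54487 <1
  x=-6.512: |R|=1.05383 >1
  x=-6.504: |R|=1.05303 >1
  x=-6.254: |R|=1.02745 >1
So |R|<1 on (-6.0000, 0).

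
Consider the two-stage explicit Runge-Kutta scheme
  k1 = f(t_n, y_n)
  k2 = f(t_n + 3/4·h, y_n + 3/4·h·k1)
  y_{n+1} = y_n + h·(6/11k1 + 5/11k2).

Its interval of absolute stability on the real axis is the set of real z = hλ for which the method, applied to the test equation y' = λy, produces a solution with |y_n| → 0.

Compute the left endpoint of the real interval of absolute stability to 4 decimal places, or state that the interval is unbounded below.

left endpoint -2.9333.

Set f=λy, z=hλ:
  k1=λy_n ⇒ h·k1=z·y_n;  k2=λ(1+3/4z)y_n ⇒ h·k2=z(1+3/4z)y_n
  y_{n+1}/y_n = 1 + 6/11z + 5/11z(1+3/4z) = 1 + z + 15/44z²
  R(z) = 1 + z + 15/44z².

Find x<0 with |R(x)|<1.
x=-1.21: |R|=0.2891
R=1: x+15/44x²=0 ⇒ x=−44/15=-2.9333; min R=1−1/(4·15/44)=0.2667>−1
Confirm numerically:
  x=-2.884: |R|=0.95150 <1
  x=-1.775: |R|=0.29908 <1
  x=-1.564: |R|=0.26990 <1
  x=-1.431: |R|=0.26710 <1
  x=-3.520: |R|=1.70400 >1
  x=-3.188: |R|=1.27678 >1
So |R|<1 on (-2.9333, 0).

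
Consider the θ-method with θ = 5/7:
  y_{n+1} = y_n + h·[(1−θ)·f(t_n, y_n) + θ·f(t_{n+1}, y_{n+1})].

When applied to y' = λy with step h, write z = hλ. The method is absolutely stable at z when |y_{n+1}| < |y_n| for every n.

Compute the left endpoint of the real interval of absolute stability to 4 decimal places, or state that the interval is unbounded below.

interval (−∞, 0).

On y'=λy, z=hλ:
  y_{n+1} = y_n + z·[2/7·y_n + 5/7·y_{n+1}] ⇒ (1 − 5/7z)y_{n+1} = (1 + 2/7z)y_n
  ⇒ R(z) = (1 + 2/7z)/(1 − 5/7z).

Find x<0 with |R(x)|<1.
x=-0.98: |R|=0.4235
x=-2: |R|=0.1765
x=-10: |R|=0.2281
x=-100: |R|=0.3807
θ=5/7≥1/2 ⇒ |1+2/7x|<|1−5/7x| ∀x<0 ⇒ stable on all of ℝ⁻.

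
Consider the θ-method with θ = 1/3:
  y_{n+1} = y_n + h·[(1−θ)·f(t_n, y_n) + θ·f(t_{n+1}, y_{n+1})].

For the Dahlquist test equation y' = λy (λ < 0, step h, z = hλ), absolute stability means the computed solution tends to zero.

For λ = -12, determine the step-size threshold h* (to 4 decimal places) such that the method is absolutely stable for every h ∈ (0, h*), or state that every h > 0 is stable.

With y'=λy (z=hλ):
  y_{n+1} = y_n + z·[2/3·y_n + 1/3·y_{n+1}] ⇒ (1 − 1/3z)y_{n+1} = (1 + 2/3z)y_n
  Hence R(z) = (1 + 2/3z)/(1 − 1/3z).

Boundary: |R(x)|=1, x<0.
x=-0.37: |R|=0.6706
R=−1: 1+2/3x = −1+1/3x ⇒ -1/3x=2 ⇒ x=2/(-1/3)=-6.0000
Confirm numerically:
  x=-5.717: |R|=0.96753 <1
  x=-5.528: |R|=0.94465 <1
  x=-5.288: |R|=0.91409 <1
  x=-6.568: |R|=1.05936 >1
  x=-6.333: |R|=1.03568 >1
  x=-6.145: |R|=1.01586 >1
Stable set (-6.0000, 0).

(-6.0000,0); λ=-12 ⇒ h* = (6)/12 = 0.5000.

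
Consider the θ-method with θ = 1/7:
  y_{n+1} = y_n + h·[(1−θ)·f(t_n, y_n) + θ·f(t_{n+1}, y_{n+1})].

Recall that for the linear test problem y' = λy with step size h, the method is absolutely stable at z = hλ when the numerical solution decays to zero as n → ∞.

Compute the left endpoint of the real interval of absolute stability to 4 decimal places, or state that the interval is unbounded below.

z* = -2.8000.

With y'=λy (z=hλ):
  y_{n+1} = y_n + z·[6/7·y_n + 1/7·y_{n+1}] ⇒ (1 − 1/7z)y_{n+1} = (1 + 6/7z)y_n
  ⇒ R(z) = (1 + 6/7z)/(1 − 1/7z).

Boundary: |R(x)|=1, x<0.
x=-0.48: |R|=0.5508
R=−1: 1+6/7x = −1+1/7x ⇒ -5/7x=2 ⇒ x=2/(-5/7)=-2.8000
Confirm numerically:
  x=-2.455: |R|=0.81756 <1
  x=-2.256: |R|=0.70614 <1
  x=-1.619: |R|=0.31489 <1
  x=-3.376: |R|=1.27756 >1
  x=-3.090: |R|=1.14371 >1
  x=-2.856: |R|=1.02841 >1
So |R|<1 on (-2.8000, 0).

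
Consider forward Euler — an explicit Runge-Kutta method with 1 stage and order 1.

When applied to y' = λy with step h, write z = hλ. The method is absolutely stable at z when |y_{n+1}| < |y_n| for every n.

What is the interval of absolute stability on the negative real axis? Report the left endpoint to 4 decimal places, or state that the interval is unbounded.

On y'=λy, z=hλ:
  order 1, 1-stage ⇒ R(z)=1+z
  (e.g. R(-0.48)=0.52000, |R|=0.52000)

Boundary: |R(x)|=1, x<0.
x=-0.48: |R|=0.5200
|R(-1.8)|=0.8000 |R(-1.16)|=0.1600 |R(-0.84)|=0.1600
Bisect:
  x_lo=-2.6984 |R|=1.6984  x_hi=-0.2090 |R|=0.7910
  mid=-1.45370 |R|=0.45370 →hi
  mid=-2.07606 |R|=1.07606 →lo
  mid=-1.76488 |R|=0.76488 →hi
  mid=-1.92047 |R|=0.92047 →hi
  mid=-1.99826 |R|=0.99826 →hi
  mid=-2.03716 |R|=1.03716 →lo
  mid=-2.01771 |R|=1.01771 →lo
  mid=-2.00799 |R|=1.00799 →lo
  mid=-2.00312 |R|=1.00312 →lo
  ...
  [-2.00009,-1.99993] ⇒ x*=-2.0000
So |R|<1 on (-2.0000, 0).

z∈(-2.0000,0).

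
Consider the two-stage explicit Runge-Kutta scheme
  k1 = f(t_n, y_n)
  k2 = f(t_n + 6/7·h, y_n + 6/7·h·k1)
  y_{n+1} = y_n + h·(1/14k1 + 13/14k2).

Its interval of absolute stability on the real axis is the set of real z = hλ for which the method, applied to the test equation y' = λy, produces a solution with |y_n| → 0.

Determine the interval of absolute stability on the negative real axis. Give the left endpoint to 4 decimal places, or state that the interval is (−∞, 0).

z∈(-1.2564,0).

With y'=λy (z=hλ):
  k1=λy_n ⇒ h·k1=z·y_n;  k2=λ(1+6/7z)y_n ⇒ h·k2=z(1+6/7z)y_n
  y_{n+1}/y_n = 1 + 1/14z + 13/14z(1+6/7z) = 1 + z + 39/49z²
  so R(z) = 1 + z + 39/49z².

Boundary: |R(x)|=1, x<0.
x=-1.25: |R|=0.9936
R=1: x+39/49x²=0 ⇒ x=−49/39=-1.2564; min R=1−1/(4·39/49)=0.6859>−1
Confirm numerically:
  x=-1.169: |R|=0.91867 <1
  x=-0.825: |R|=0.71672 <1
  x=-0.704: |R|=0.69047 <1
  x=-0.549: |R|=0.69089 <1
  x=-1.600: |R|=1.43755 >1
  x=-1.506: |R|=1.29917 >1
Interval (-1.2564, 0).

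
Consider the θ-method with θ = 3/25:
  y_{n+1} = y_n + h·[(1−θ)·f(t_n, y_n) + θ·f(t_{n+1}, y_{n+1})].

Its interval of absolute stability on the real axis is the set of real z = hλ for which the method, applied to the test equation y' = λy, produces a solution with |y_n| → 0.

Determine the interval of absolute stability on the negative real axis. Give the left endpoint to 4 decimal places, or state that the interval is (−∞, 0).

z∈(-2.6316,0).

On y'=λy, z=hλ:
  y_{n+1} = y_n + z·[22/25·y_n + 3/25·y_{n+1}] ⇒ (1 − 3/25z)y_{n+1} = (1 + 22/25z)y_n
  so R(z) = (1 + 22/25z)/(1 − 3/25z).

Need |R(x)|<1, x<0.
x=-1.29: |R|=0.1171
R=−1: 1+22/25x = −1+3/25x ⇒ -19/25x=2 ⇒ x=2/(-19/25)=-2.6316
Confirm numerically:
  x=-2.365: |R|=0.84219 <1
  x=-2.187: |R|=0.73236 <1
  x=-1.996: |R|=0.61030 <1
  x=-1.238: |R|=0.07787 <1
  x=-3.204: |R|=1.31423 >1
  x=-3.027: |R|=1.22045 >1
Interval (-2.6316, 0).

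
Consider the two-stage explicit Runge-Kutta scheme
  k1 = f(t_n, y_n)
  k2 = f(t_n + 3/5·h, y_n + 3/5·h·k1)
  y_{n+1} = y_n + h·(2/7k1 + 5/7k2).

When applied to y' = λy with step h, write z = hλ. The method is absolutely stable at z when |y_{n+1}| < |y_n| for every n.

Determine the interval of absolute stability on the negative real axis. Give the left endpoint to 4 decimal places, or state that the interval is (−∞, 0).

(-2.3333, 0).

Test eqn y'=λy, z=hλ:
  k1=λy_n ⇒ h·k1=z·y_n;  k2=λ(1+3/5z)y_n ⇒ h·k2=z(1+3/5z)y_n
  y_{n+1}/y_n = 1 + 2/7z + 5/7z(1+3/5z) = 1 + z + 3/7z²
  Hence R(z) = 1 + z + 3/7z².

Find x<0 with |R(x)|<1.
x=-1.06: |R|=0.4215
R=1: x+3/7x²=0 ⇒ x=−7/3=-2.3333; min R=1−1/(4·3/7)=0.4167>−1
Confirm numerically:
  x=-2.013: |R|=0.72364 <1
  x=-1.699: |R|=0.53811 <1
  x=-1.465: |R|=0.45481 <1
  x=-1.175: |R|=0.41670 <1
  x=-2.811: |R|=1.57545 >1
  x=-2.366: |R|=1.03312 >1
So |R|<1 on (-2.3333, 0).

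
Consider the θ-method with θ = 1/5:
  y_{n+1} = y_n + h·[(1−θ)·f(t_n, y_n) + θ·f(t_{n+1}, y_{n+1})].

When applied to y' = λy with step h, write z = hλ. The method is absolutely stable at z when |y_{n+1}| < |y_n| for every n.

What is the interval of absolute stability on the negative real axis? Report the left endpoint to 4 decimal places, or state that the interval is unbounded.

With y'=λy (z=hλ):
  y_{n+1} = y_n + z·[4/5·y_n + 1/5·y_{n+1}] ⇒ (1 − 1/5z)y_{n+1} = (1 + 4/5z)y_n
  so R(z) = (1 + 4/5z)/(1 − 1/5z).

Find x<0 with |R(x)|<1.
x=-1: |R|=0.1667
R=−1: 1+4/5x = −1+1/5x ⇒ -3/5x=2 ⇒ x=2/(-3/5)=-3.3333
Confirm numerically:
  x=-2.855: |R|=0.81731 <1
  x=-2.166: |R|=0.51130 <1
  x=-2.030: |R|=0.44381 <1
  x=-3.833: |R|=1.16970 >1
  x=-3.765: |R|=1.14775 >1
  x=-3.478: |R|=1.05119 >1
Interval (-3.3333, 0).

z∈(-3.3333,0).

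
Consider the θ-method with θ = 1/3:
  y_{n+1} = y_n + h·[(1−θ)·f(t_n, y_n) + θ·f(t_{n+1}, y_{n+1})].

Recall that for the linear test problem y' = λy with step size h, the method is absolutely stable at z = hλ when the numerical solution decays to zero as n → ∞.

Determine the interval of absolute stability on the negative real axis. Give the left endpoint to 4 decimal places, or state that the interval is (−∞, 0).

z∈(-6.0000,0).

Set f=λy, z=hλ:
  y_{n+1} = y_n + z·[2/3·y_n + 1/3·y_{n+1}] ⇒ (1 − 1/3z)y_{n+1} = (1 + 2/3z)y_n
  Hence R(z) = (1 + 2/3z)/(1 − 1/3z).

Boundary: |R(x)|=1, x<0.
x=-0.67: |R|=0.4523
R=−1: 1+2/3x = −1+1/3x ⇒ -1/3x=2 ⇒ x=2/(-1/3)=-6.0000
Confirm numerically:
  x=-5.070: |R|=0.88476 <1
  x=-3.926: |R|=0.70055 <1
  x=-3.355: |R|=0.58379 <1
  x=-3.198: |R|=0.54792 <1
  x=-6.192: |R|=1.02089 >1
  x=-6.035: |R|=1.00387 >1
Stable set (-6.0000, 0).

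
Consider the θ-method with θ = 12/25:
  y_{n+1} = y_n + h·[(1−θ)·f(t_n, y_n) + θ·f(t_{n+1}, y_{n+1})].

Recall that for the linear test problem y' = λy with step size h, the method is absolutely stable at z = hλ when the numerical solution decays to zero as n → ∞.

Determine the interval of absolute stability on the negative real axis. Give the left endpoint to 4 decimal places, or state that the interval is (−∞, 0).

(-50.0000, 0).

With y'=λy (z=hλ):
  y_{n+1} = y_n + z·[13/25·y_n + 12/25·y_{n+1}] ⇒ (1 − 12/25z)y_{n+1} = (1 + 13/25z)y_n
  R(z) = (1 + 13/25z)/(1 − 12/25z).

Boundary: |R(x)|=1, x<0.
x=-1.78: |R|=0.0401
R=−1: 1+13/25x = −1+12/25x ⇒ -1/25x=2 ⇒ x=2/(-1/25)=-50.0000
Confirm numerically:
  x=-39.851: |R|=0.97983 <1
  x=-36.495: |R|=0.97083 <1
  x=-22.791: |R|=0.90885 <1
  x=-20.669: |R|=0.89257 <1
  x=-50.511: |R|=1.00081 >1
  x=-50.451: |R|=1.00072 >1
Stable set (-50.0000, 0).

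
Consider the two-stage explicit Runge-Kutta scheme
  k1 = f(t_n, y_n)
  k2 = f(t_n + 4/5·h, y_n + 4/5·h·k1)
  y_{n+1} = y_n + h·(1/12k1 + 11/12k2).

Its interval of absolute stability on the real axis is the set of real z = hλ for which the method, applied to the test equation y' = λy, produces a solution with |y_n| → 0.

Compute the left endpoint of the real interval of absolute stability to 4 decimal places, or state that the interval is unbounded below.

Test eqn y'=λy, z=hλ:
  k1=λy_n ⇒ h·k1=z·y_n;  k2=λ(1+4/5z)y_n ⇒ h·k2=z(1+4/5z)y_n
  y_{n+1}/y_n = 1 + 1/12z + 11/12z(1+4/5z) = 1 + z + 11/15z²
  R(z) = 1 + z + 11/15z².

Boundary: |R(x)|=1, x<0.
x=-1.66: |R|=1.3608
R=1: x+11/15x²=0 ⇒ x=−15/11=-1.3636; min R=1−1/(4·11/15)=0.6591>−1
Confirm numerically:
  x=-1.193: |R|=0.85072 <1
  x=-1.122: |R|=0.80118 <1
  x=-0.599: |R|=0.66412 <1
  x=-1.882: |R|=1.71541 >1
  x=-1.772: |R|=1.53065 >1
Stable set (-1.3636, 0).

z* = -1.3636.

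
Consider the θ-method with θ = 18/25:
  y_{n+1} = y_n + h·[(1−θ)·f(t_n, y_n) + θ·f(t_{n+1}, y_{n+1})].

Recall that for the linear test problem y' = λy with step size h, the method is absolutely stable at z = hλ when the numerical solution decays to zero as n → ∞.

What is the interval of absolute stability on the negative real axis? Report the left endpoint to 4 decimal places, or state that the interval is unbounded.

With y'=λy (z=hλ):
  y_{n+1} = y_n + z·[7/25·y_n + 18/25·y_{n+1}] ⇒ (1 − 18/25z)y_{n+1} = (1 + 7/25z)y_n
  ⇒ R(z) = (1 + 7/25z)/(1 − 18/25z).

Solve |R(x)|<1 on ℝ⁻.
x=-1.64: |R|=0.2480
x=-2: |R|=0.1803
x=-10: |R|=0.2195
x=-100: |R|=0.3699
θ=18/25≥1/2 ⇒ |1+7/25x|<|1−18/25x| ∀x<0 ⇒ unbounded interval.

(−∞, 0) — no finite endpoint.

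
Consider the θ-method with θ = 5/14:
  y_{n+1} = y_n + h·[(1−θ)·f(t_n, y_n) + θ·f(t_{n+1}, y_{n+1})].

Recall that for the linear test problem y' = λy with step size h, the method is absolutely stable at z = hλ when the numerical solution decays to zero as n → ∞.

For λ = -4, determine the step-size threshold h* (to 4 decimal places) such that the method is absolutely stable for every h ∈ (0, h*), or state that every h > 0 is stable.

Set f=λy, z=hλ:
  y_{n+1} = y_n + z·[9/14·y_n + 5/14·y_{n+1}] ⇒ (1 − 5/14z)y_{n+1} = (1 + 9/14z)y_n
  R(z) = (1 + 9/14z)/(1 − 5/14z).

Boundary: |R(x)|=1, x<0.
x=-1.06: |R|=0.2311
R=−1: 1+9/14x = −1+5/14x ⇒ -2/7x=2 ⇒ x=2/(-2/7)=-7.0000
Confirm numerically:
  x=-5.790: |R|=0.88731 <1
  x=-5.085: |R|=0.80571 <1
  x=-4.585: |R|=0.73839 <1
  x=-3.595: |R|=0.57404 <1
  x=-7.425: |R|=1.03325 >1
  x=-7.375: |R|=1.02948 >1
  x=-7.165: |R|=1.01325 >1
Stable set (-7.0000, 0).

(-7.0000,0); λ=-4 ⇒ h* = (7)/4 = 1.7500.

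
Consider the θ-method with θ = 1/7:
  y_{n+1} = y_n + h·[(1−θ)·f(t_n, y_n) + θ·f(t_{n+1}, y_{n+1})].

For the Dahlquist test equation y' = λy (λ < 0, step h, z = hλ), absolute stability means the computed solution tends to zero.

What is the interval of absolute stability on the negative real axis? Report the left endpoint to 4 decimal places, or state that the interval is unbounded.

Set f=λy, z=hλ:
  y_{n+1} = y_n + z·[6/7·y_n + 1/7·y_{n+1}] ⇒ (1 − 1/7z)y_{n+1} = (1 + 6/7z)y_n
  R(z) = (1 + 6/7z)/(1 − 1/7z).

Find x<0 with |R(x)|<1.
x=-0.63: |R|=0.4220
R=−1: 1+6/7x = −1+1/7x ⇒ -5/7x=2 ⇒ x=2/(-5/7)=-2.8000
Confirm numerically:
  x=-2.202: |R|=0.67507 <1
  x=-2.136: |R|=0.63660 <1
  x=-1.567: |R|=0.28038 <1
  x=-1.123: |R|=0.03225 <1
  x=-3.309: |R|=1.24687 >1
  x=-3.144: |R|=1.16956 >1
  x=-3.069: |R|=1.13358 >1
Interval (-2.8000, 0).

z∈(-2.8000,0).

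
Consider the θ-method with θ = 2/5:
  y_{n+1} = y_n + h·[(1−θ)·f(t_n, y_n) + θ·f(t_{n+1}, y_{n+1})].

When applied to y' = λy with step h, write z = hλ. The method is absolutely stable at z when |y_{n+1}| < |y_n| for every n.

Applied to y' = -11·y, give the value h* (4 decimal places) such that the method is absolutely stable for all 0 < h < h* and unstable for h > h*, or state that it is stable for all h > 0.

Test eqn y'=λy, z=hλ:
  y_{n+1} = y_n + z·[3/5·y_n + 2/5·y_{n+1}] ⇒ (1 − 2/5z)y_{n+1} = (1 + 3/5z)y_n
  ⇒ R(z) = (1 + 3/5z)/(1 − 2/5z).

Boundary: |R(x)|=1, x<0.
x=-1.18: |R|=0.1984
R=−1: 1+3/5x = −1+2/5x ⇒ -1/5x=2 ⇒ x=2/(-1/5)=-10.0000
Confirm numerically:
  x=-9.549: |R|=0.98128 <1
  x=-8.374: |R|=0.92523 <1
  x=-6.991: |R|=0.84148 <1
  x=-4.923: |R|=0.65802 <1
  x=-10.555: |R|=1.02126 >1
  x=-10.073: |R|=1.00290 >1
  x=-10.027: |R|=1.00108 >1
Stable set (-10.0000, 0).

(-10.0000,0); λ=-11 ⇒ h* = (10)/11 = 0.9091.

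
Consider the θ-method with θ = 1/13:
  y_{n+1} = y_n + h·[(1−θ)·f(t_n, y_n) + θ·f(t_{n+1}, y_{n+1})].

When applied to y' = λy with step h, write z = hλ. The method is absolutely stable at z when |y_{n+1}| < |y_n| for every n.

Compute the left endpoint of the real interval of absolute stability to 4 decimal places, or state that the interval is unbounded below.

Test eqn y'=λy, z=hλ:
  y_{n+1} = y_n + z·[12/13·y_n + 1/13·y_{n+1}] ⇒ (1 − 1/13z)y_{n+1} = (1 + 12/13z)y_n
  ⇒ R(z) = (1 + 12/13z)/(1 − 1/13z).

Boundary: |R(x)|=1, x<0.
x=-0.41: |R|=0.6025
R=−1: 1+12/13x = −1+1/13x ⇒ -11/13x=2 ⇒ x=2/(-11/13)=-2.3636
Confirm numerically:
  x=-2.339: |R|=0.98233 <1
  x=-1.753: |R|=0.54470 <1
  x=-1.294: |R|=0.17686 <1
  x=-2.709: |R|=1.24184 >1
  x=-2.483: |R|=1.08480 >1
  x=-2.424: |R|=1.04305 >1
So |R|<1 on (-2.3636, 0).

left endpoint -2.3636.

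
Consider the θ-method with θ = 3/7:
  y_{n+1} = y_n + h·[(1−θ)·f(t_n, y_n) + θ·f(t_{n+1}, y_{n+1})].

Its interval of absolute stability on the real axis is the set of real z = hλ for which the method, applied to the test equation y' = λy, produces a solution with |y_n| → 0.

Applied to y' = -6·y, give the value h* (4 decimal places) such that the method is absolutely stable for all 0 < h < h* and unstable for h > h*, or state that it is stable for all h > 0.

(-14.0000,0); λ=-6 ⇒ h* = (14)/6 = 2.3333.

Test eqn y'=λy, z=hλ:
  y_{n+1} = y_n + z·[4/7·y_n + 3/7·y_{n+1}] ⇒ (1 − 3/7z)y_{n+1} = (1 + 4/7z)y_n
  Hence R(z) = (1 + 4/7z)/(1 − 3/7z).

Find x<0 with |R(x)|<1.
x=-1.53: |R|=0.0759
R=−1: 1+4/7x = −1+3/7x ⇒ -1/7x=2 ⇒ x=2/(-1/7)=-14.0000
Confirm numerically:
  x=-8.760: |R|=0.84255 <1
  x=-7.787: |R|=0.79536 <1
  x=-7.724: |R|=0.79199 <1
  x=-14.264: |R|=1.00530 >1
  x=-14.073: |R|=1.00148 >1
  x=-14.029: |R|=1.00059 >1
So |R|<1 on (-14.0000, 0).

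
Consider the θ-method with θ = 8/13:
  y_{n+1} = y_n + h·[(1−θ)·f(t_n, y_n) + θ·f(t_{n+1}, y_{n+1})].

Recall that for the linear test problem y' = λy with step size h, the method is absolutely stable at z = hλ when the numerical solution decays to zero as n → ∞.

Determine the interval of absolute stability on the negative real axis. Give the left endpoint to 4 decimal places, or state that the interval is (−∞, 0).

(−∞, 0) — no finite endpoint.

On y'=λy, z=hλ:
  y_{n+1} = y_n + z·[5/13·y_n + 8/13·y_{n+1}] ⇒ (1 − 8/13z)y_{n+1} = (1 + 5/13z)y_n
  Hence R(z) = (1 + 5/13z)/(1 − 8/13z).

Boundary: |R(x)|=1, x<0.
x=-0.7: |R|=0.5108
x=-2: |R|=0.1034
x=-10: |R|=0.3978
x=-100: |R|=0.5990
θ=8/13≥1/2 ⇒ |1+5/13x|<|1−8/13x| ∀x<0 ⇒ interval (−∞,0).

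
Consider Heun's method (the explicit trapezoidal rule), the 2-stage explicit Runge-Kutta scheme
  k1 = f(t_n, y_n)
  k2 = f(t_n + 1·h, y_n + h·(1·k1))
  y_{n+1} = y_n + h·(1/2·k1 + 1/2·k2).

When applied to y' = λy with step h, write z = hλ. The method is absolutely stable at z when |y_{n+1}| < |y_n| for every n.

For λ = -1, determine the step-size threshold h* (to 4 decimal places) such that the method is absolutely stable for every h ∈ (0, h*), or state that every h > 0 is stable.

Test eqn y'=λy, z=hλ:
  order 2, 2-stage ⇒ R(z)=1+z+z^2/2
  (e.g. R(-1.75)=0.78125, |R|=0.78125)

Boundary: |R(x)|=1, x<0.
x=-1.75: |R|=0.7812
|R(-0.99)|=0.5000 |R(-0.86)|=0.5098 |R(-0.62)|=0.5722
Bisect:
  x_lo=-2.4217 |R|=1.5106  x_hi=-0.1037 |R|=0.9017
  mid=-1.26270 |R|=0.53451 →hi
  mid=-1.84220 |R|=0.85465 →hi
  mid=-2.13195 |R|=1.14065 →lo
  mid=-1.98707 |R|=0.98716 →hi
  mid=-2.05951 |R|=1.06128 →lo
  mid=-2.02329 |R|=1.02356 →lo
  mid=-2.00518 |R|=1.00520 →lo
  mid=-1.99613 |R|=0.99614 →hi
  mid=-2.00066 |R|=1.00066 →lo
  mid=-1.99839 |R|=0.99839 →hi
  ...
  [-2.00009,-1.99995] ⇒ x*=-2.0000
So |R|<1 on (-2.0000, 0).

(-2.0000,0); λ=-1 ⇒ h* = 2.0000.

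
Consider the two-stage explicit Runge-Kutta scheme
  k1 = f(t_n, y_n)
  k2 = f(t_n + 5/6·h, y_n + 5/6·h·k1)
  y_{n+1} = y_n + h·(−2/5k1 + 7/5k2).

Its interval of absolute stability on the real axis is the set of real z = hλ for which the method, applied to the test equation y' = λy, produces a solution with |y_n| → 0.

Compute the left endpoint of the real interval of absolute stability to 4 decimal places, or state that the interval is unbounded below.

left endpoint -0.8571.

Test eqn y'=λy, z=hλ:
  k1=λy_n ⇒ h·k1=z·y_n;  k2=λ(1+5/6z)y_n ⇒ h·k2=z(1+5/6z)y_n
  y_{n+1}/y_n = 1 − 2/5z + 7/5z(1+5/6z) = 1 + z + 7/6z²
  so R(z) = 1 + z + 7/6z².

Solve |R(x)|<1 on ℝ⁻.
x=-0.85: |R|=0.9929
R=1: x+7/6x²=0 ⇒ x=−6/7=-0.8571; min R=1−1/(4·7/6)=0.7857>−1
Confirm numerically:
  x=-0.836: |R|=0.97938 <1
  x=-0.438: |R|=0.78582 <1
  x=-0.386: |R|=0.78783 <1
  x=-1.313: |R|=1.69830 >1
  x=-1.299: |R|=1.66963 >1
Interval (-0.8571, 0).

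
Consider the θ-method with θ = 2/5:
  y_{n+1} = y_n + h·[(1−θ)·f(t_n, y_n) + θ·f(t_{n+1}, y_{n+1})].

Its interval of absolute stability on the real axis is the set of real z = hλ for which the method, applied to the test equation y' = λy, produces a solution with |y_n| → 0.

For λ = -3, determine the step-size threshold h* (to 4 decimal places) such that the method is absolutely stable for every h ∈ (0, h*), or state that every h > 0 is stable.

(-10.0000,0); λ=-3 ⇒ h* = (10)/3 = 3.3333.

On y'=λy, z=hλ:
  y_{n+1} = y_n + z·[3/5·y_n + 2/5·y_{n+1}] ⇒ (1 − 2/5z)y_{n+1} = (1 + 3/5z)y_n
  so R(z) = (1 + 3/5z)/(1 − 2/5z).

Solve |R(x)|<1 on ℝ⁻.
x=-1.12: |R|=0.2265
R=−1: 1+3/5x = −1+2/5x ⇒ -1/5x=2 ⇒ x=2/(-1/5)=-10.0000
Confirm numerically:
  x=-8.941: |R|=0.95372 <1
  x=-8.085: |R|=0.90954 <1
  x=-8.058: |R|=0.90803 <1
  x=-10.498: |R|=1.01916 >1
  x=-10.477: |R|=1.01838 >1
Stable set (-10.0000, 0).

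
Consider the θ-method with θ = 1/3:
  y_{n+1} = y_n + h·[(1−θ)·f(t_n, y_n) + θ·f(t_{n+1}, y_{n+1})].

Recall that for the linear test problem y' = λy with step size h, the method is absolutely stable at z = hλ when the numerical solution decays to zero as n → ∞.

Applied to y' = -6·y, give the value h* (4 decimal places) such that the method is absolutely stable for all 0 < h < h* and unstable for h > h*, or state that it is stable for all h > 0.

(-6.0000,0); λ=-6 ⇒ h* = (6)/6 = 1.0000.

Set f=λy, z=hλ:
  y_{n+1} = y_n + z·[2/3·y_n + 1/3·y_{n+1}] ⇒ (1 − 1/3z)y_{n+1} = (1 + 2/3z)y_n
  R(z) = (1 + 2/3z)/(1 − 1/3z).

Find x<0 with |R(x)|<1.
x=-0.57: |R|=0.5210
R=−1: 1+2/3x = −1+1/3x ⇒ -1/3x=2 ⇒ x=2/(-1/3)=-6.0000
Confirm numerically:
  x=-5.029: |R|=0.87906 <1
  x=-4.726: |R|=0.83510 <1
  x=-3.235: |R|=0.55654 <1
  x=-6.488: |R|=1.05143 >1
  x=-6.390: |R|=1.04153 >1
So |R|<1 on (-6.0000, 0).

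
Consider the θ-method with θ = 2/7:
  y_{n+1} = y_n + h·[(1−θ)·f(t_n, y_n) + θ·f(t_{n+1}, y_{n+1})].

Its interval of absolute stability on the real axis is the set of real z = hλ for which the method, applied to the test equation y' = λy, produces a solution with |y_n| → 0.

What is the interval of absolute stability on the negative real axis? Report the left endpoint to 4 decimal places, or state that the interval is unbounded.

Set f=λy, z=hλ:
  y_{n+1} = y_n + z·[5/7·y_n + 2/7·y_{n+1}] ⇒ (1 − 2/7z)y_{n+1} = (1 + 5/7z)y_n
  R(z) = (1 + 5/7z)/(1 − 2/7z).

Need |R(x)|<1, x<0.
x=-1.55: |R|=0.0743
R=−1: 1+5/7x = −1+2/7x ⇒ -3/7x=2 ⇒ x=2/(-3/7)=-4.6667
Confirm numerically:
  x=-4.617: |R|=0.99082 <1
  x=-2.862: |R|=0.57450 <1
  x=-2.422: |R|=0.43144 <1
  x=-2.165: |R|=0.33760 <1
  x=-5.185: |R|=1.08952 >1
  x=-4.934: |R|=1.04755 >1
  x=-4.920: |R|=1.04513 >1
Stable set (-4.6667, 0).

(-4.6667, 0).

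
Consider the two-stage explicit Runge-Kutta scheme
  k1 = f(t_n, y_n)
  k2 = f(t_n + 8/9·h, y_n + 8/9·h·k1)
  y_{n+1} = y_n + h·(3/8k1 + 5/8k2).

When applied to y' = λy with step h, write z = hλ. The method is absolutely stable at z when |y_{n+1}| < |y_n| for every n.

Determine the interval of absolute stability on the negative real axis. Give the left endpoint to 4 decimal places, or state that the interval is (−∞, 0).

z∈(-1.8000,0).

On y'=λy, z=hλ:
  k1=λy_n ⇒ h·k1=z·y_n;  k2=λ(1+8/9z)y_n ⇒ h·k2=z(1+8/9z)y_n
  y_{n+1}/y_n = 1 + 3/8z + 5/8z(1+8/9z) = 1 + z + 5/9z²
  R(z) = 1 + z + 5/9z².

Solve |R(x)|<1 on ℝ⁻.
x=-1.38: |R|=0.6780
R=1: x+5/9x²=0 ⇒ x=−9/5=-1.8000; min R=1−1/(4·5/9)=0.5500>−1
Confirm numerically:
  x=-1.694: |R|=0.90024 <1
  x=-1.691: |R|=0.89760 <1
  x=-1.074: |R|=0.56682 <1
  x=-2.358: |R|=1.73098 >1
  x=-1.963: |R|=1.17776 >1
  x=-1.871: |R|=1.07380 >1
Interval (-1.8000, 0).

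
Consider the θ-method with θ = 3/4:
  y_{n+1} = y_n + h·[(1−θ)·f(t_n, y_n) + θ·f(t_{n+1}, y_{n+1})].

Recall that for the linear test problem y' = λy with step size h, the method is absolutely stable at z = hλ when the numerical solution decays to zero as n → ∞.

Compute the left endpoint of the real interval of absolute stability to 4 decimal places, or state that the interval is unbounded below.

(−∞, 0) — no finite endpoint.

Set f=λy, z=hλ:
  y_{n+1} = y_n + z·[1/4·y_n + 3/4·y_{n+1}] ⇒ (1 − 3/4z)y_{n+1} = (1 + 1/4z)y_n
  ⇒ R(z) = (1 + 1/4z)/(1 − 3/4z).

Need |R(x)|<1, x<0.
x=-0.57: |R|=0.6007
x=-2: |R|=0.2000
x=-10: |R|=0.1765
x=-100: |R|=0.3158
θ=3/4≥1/2 ⇒ |1+1/4x|<|1−3/4x| ∀x<0 ⇒ interval (−∞,0).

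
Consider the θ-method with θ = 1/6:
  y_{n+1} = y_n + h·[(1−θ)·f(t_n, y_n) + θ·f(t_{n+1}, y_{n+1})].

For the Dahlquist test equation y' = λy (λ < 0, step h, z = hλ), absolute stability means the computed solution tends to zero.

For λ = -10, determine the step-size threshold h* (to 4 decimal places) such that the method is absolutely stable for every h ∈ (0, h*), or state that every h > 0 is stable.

On y'=λy, z=hλ:
  y_{n+1} = y_n + z·[5/6·y_n + 1/6·y_{n+1}] ⇒ (1 − 1/6z)y_{n+1} = (1 + 5/6z)y_n
  R(z) = (1 + 5/6z)/(1 − 1/6z).

Need |R(x)|<1, x<0.
x=-0.98: |R|=0.1576
R=−1: 1+5/6x = −1+1/6x ⇒ -2/3x=2 ⇒ x=2/(-2/3)=-3.0000
Confirm numerically:
  x=-2.785: |R|=0.90211 <1
  x=-2.656: |R|=0.84104 <1
  x=-1.675: |R|=0.30945 <1
  x=-1.506: |R|=0.20384 <1
  x=-3.272: |R|=1.11734 >1
  x=-3.167: |R|=1.07287 >1
  x=-3.069: |R|=1.03043 >1
Interval (-3.0000, 0).

(-3.0000,0); λ=-10 ⇒ h* = (3)/10 = 0.3000.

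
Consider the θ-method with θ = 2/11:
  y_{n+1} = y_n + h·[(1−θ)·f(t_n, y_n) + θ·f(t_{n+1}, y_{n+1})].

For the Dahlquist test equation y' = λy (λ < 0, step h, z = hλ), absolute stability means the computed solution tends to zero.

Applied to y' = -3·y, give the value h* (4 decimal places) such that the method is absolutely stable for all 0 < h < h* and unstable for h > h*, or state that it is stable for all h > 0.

Test eqn y'=λy, z=hλ:
  y_{n+1} = y_n + z·[9/11·y_n + 2/11·y_{n+1}] ⇒ (1 − 2/11z)y_{n+1} = (1 + 9/11z)y_n
  R(z) = (1 + 9/11z)/(1 − 2/11z).

Solve |R(x)|<1 on ℝ⁻.
x=-1.76: |R|=0.3333
R=−1: 1+9/11x = −1+2/11x ⇒ -7/11x=2 ⇒ x=2/(-7/11)=-3.1429
Confirm numerically:
  x=-2.544: |R|=0.73943 <1
  x=-2.525: |R|=0.73053 <1
  x=-1.429: |R|=0.13429 <1
  x=-3.483: |R|=1.13253 >1
  x=-3.467: |R|=1.12652 >1
So |R|<1 on (-3.1429, 0).

(-3.1429,0); λ=-3 ⇒ h* = (22/7)/3 = 1.0476.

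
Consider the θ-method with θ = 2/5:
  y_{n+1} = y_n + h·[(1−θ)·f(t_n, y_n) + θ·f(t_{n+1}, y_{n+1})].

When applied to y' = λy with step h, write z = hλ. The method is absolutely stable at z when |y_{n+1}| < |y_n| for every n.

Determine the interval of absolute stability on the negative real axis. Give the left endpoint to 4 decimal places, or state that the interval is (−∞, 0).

With y'=λy (z=hλ):
  y_{n+1} = y_n + z·[3/5·y_n + 2/5·y_{n+1}] ⇒ (1 − 2/5z)y_{n+1} = (1 + 3/5z)y_n
  ⇒ R(z) = (1 + 3/5z)/(1 − 2/5z).

Find x<0 with |R(x)|<1.
x=-1.27: |R|=0.1578
R=−1: 1+3/5x = −1+2/5x ⇒ -1/5x=2 ⇒ x=2/(-1/5)=-10.0000
Confirm numerically:
  x=-6.285: |R|=0.78856 <1
  x=-5.117: |R|=0.67947 <1
  x=-4.540: |R|=0.61222 <1
  x=-10.356: |R|=1.01385 >1
  x=-10.088: |R|=1.00350 >1
So |R|<1 on (-10.0000, 0).

z∈(-10.0000,0).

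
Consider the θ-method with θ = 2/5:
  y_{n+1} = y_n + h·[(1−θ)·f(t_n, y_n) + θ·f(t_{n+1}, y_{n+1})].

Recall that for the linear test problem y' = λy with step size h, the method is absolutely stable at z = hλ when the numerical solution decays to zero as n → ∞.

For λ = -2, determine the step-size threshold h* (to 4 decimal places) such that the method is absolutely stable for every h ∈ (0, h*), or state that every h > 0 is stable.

(-10.0000,0); λ=-2 ⇒ h* = (10)/2 = 5.0000.

On y'=λy, z=hλ:
  y_{n+1} = y_n + z·[3/5·y_n + 2/5·y_{n+1}] ⇒ (1 − 2/5z)y_{n+1} = (1 + 3/5z)y_n
  ⇒ R(z) = (1 + 3/5z)/(1 − 2/5z).

Solve |R(x)|<1 on ℝ⁻.
x=-0.87: |R|=0.3546
R=−1: 1+3/5x = −1+2/5x ⇒ -1/5x=2 ⇒ x=2/(-1/5)=-10.0000
Confirm numerically:
  x=-8.449: |R|=0.92917 <1
  x=-7.872: |R|=0.89742 <1
  x=-6.881: |R|=0.83376 <1
  x=-4.762: |R|=0.63936 <1
  x=-10.488: |R|=1.01879 >1
  x=-10.419: |R|=1.01622 >1
Stable set (-10.0000, 0).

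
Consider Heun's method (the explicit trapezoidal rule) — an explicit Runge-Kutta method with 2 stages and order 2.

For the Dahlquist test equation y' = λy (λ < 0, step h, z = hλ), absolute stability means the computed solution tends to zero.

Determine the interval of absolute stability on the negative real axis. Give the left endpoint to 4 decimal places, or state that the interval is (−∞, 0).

Set f=λy, z=hλ:
  order 2, 2-stage ⇒ R(z)=1+z+z^2/2
  (e.g. R(-0.45)=0.65125, |R|=0.65125)

Need |R(x)|<1, x<0.
x=-0.45: |R|=0.6512
|R(-2.05)|=1.0512 |R(-2.03)|=1.0304 |R(-1.38)|=0.5722
Bisect:
  x_lo=-2.7752 |R|=2.0757  x_hi=-0.1971 |R|=0.8223
  mid=-1.48616 |R|=0.61817 →hi
  mid=-2.13069 |R|=1.13923 →lo
  mid=-1.80842 |R|=0.82677 →hi
  mid=-1.96956 |R|=0.97002 →hi
  mid=-2.05012 |R|=1.05138 →lo
  mid=-2.00984 |R|=1.00989 →lo
  mid=-1.98970 |R|=0.98975 →hi
  ...
  [-2.00009,-1.99993] ⇒ x*=-2.0000
Interval (-2.0000, 0).

z∈(-2.0000,0).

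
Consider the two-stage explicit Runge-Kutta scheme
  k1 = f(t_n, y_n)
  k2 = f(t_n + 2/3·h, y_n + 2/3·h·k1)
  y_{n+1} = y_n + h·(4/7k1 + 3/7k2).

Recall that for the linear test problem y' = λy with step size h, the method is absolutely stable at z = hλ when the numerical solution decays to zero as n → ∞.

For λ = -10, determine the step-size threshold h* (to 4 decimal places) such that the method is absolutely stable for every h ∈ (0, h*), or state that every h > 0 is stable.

Test eqn y'=λy, z=hλ:
  k1=λy_n ⇒ h·k1=z·y_n;  k2=λ(1+2/3z)y_n ⇒ h·k2=z(1+2/3z)y_n
  y_{n+1}/y_n = 1 + 4/7z + 3/7z(1+2/3z) = 1 + z + 2/7z²
  Hence R(z) = 1 + z + 2/7z².

Boundary: |R(x)|=1, x<0.
x=-0.47: |R|=0.5931
R=1: x+2/7x²=0 ⇒ x=−7/2=-3.5000; min R=1−1/(4·2/7)=0.1250>−1
Confirm numerically:
  x=-3.465: |R|=0.96535 <1
  x=-1.831: |R|=0.12687 <1
  x=-1.532: |R|=0.13858 <1
  x=-3.782: |R|=1.30472 >1
  x=-3.724: |R|=1.23834 >1
So |R|<1 on (-3.5000, 0).

(-3.5000,0); λ=-10 ⇒ h* = (7/2)/10 = 0.3500.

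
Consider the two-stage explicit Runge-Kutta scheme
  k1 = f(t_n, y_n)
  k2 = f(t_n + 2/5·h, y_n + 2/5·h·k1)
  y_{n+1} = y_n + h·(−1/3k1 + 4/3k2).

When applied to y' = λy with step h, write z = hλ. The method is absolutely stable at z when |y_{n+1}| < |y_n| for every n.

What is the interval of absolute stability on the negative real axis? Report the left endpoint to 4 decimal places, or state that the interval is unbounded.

z∈(-1.8750,0).

Test eqn y'=λy, z=hλ:
  k1=λy_n ⇒ h·k1=z·y_n;  k2=λ(1+2/5z)y_n ⇒ h·k2=z(1+2/5z)y_n
  y_{n+1}/y_n = 1 − 1/3z + 4/3z(1+2/5z) = 1 + z + 8/15z²
  ⇒ R(z) = 1 + z + 8/15z².

Need |R(x)|<1, x<0.
x=-0.45: |R|=0.6580
R=1: x+8/15x²=0 ⇒ x=−15/8=-1.8750; min R=1−1/(4·8/15)=0.5312>−1
Confirm numerically:
  x=-1.096: |R|=0.54465 <1
  x=-1.022: |R|=0.53506 <1
  x=-0.772: |R|=0.54586 <1
  x=-2.378: |R|=1.63794 >1
  x=-1.972: |R|=1.10202 >1
Interval (-1.8750, 0).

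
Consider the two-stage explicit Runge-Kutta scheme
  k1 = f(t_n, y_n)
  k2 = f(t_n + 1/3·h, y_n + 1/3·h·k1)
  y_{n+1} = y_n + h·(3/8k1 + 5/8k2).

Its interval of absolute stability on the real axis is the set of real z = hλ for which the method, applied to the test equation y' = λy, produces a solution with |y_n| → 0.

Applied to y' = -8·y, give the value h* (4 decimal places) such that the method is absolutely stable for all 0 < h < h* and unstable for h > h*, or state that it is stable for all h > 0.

(-4.8000,0); λ=-8 ⇒ h* = (24/5)/8 = 0.6000.

Set f=λy, z=hλ:
  k1=λy_n ⇒ h·k1=z·y_n;  k2=λ(1+1/3z)y_n ⇒ h·k2=z(1+1/3z)y_n
  y_{n+1}/y_n = 1 + 3/8z + 5/8z(1+1/3z) = 1 + z + 5/24z²
  Hence R(z) = 1 + z + 5/24z².

Need |R(x)|<1, x<0.
x=-1.59: |R|=0.0633
R=1: x+5/24x²=0 ⇒ x=−24/5=-4.8000; min R=1−1/(4·5/24)=-0.2000>−1
Confirm numerically:
  x=-4.374: |R|=0.61181 <1
  x=-3.938: |R|=0.29280 <1
  x=-2.297: |R|=0.19779 <1
  x=-5.291: |R|=1.54123 >1
  x=-5.023: |R|=1.23336 >1
So |R|<1 on (-4.8000, 0).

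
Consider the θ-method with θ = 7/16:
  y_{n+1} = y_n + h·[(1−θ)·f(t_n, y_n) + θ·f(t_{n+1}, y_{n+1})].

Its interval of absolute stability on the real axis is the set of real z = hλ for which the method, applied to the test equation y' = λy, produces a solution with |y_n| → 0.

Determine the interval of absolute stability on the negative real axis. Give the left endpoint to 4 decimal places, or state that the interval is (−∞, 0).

Test eqn y'=λy, z=hλ:
  y_{n+1} = y_n + z·[9/16·y_n + 7/16·y_{n+1}] ⇒ (1 − 7/16z)y_{n+1} = (1 + 9/16z)y_n
  ⇒ R(z) = (1 + 9/16z)/(1 − 7/16z).

Boundary: |R(x)|=1, x<0.
x=-0.56: |R|=0.5502
R=−1: 1+9/16x = −1+7/16x ⇒ -1/8x=2 ⇒ x=2/(-1/8)=-16.0000
Confirm numerically:
  x=-10.845: |R|=0.88783 <1
  x=-10.768: |R|=0.88548 <1
  x=-9.350: |R|=0.83671 <1
  x=-16.499: |R|=1.00759 >1
  x=-16.462: |R|=1.00704 >1
  x=-16.159: |R|=1.00246 >1
Interval (-16.0000, 0).

z∈(-16.0000,0).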